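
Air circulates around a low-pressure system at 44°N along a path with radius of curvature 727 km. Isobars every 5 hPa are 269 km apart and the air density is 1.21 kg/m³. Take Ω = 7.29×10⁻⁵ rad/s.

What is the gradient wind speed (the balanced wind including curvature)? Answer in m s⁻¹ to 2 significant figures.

Coriolis parameter at 44°N:
f = 2Ω sin φ = 2 × 7.29×10⁻⁵ × sin 44° = 1.01×10⁻⁴ s⁻¹
Pressure gradient: |∂P/∂n| = 500 Pa / 269000 m = 1.86×10⁻³ Pa/m
Geostrophic speed: V_g = |∂P/∂n|/(fρ) = 1.86×10⁻³/(1.01×10⁻⁴ × 1.21) = 15.2 m/s
Around a low, centrifugal force acts outward with Coriolis, so pressure-gradient force balances both:
(1/ρ)|∂P/∂n| = fV + V²/R  →  V² + fR·V − fR·V_g = 0
With fR = 1.01×10⁻⁴ × 727×10³ m = 73.6 m/s:
V = [−fR + √((fR)² + 4 fR V_g)]/2 = [−73.6 + √(73.6² + 4×73.6×15.2)]/2 = 12.9 m/s
Subgeostrophic (V < V_g = 15.2 m/s), as expected around a low.

13 m s⁻¹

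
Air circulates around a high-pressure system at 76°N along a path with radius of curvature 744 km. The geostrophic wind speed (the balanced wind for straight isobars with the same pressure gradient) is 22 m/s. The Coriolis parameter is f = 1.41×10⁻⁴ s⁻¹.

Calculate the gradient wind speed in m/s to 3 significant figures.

31.4 m/s

Around a high, pressure-gradient force acts outward with centrifugal, so Coriolis balances both:
fV = (1/ρ)|∂P/∂n| + V²/R  →  V² − fR·V + fR·V_g = 0
With fR = 1.41×10⁻⁴ × 744×10³ m = 105 m/s:
V = [fR − √((fR)² − 4 fR V_g)]/2 = [105 − √(105² − 4×105×22)]/2 = 31.4 m/s
Supergeostrophic (V > V_g = 22 m/s), as expected around a high.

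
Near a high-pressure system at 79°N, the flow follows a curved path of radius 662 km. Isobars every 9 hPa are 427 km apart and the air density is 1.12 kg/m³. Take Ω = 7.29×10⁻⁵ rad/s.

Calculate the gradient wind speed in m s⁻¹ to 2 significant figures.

Coriolis parameter at 79°N:
f = 2Ω sin φ = 2 × 7.29×10⁻⁵ × sin 79° = 1.43×10⁻⁴ s⁻¹
Pressure gradient: |∂P/∂n| = 900 Pa / 427000 m = 2.11×10⁻³ Pa/m
Geostrophic speed: V_g = |∂P/∂n|/(fρ) = 2.11×10⁻³/(1.43×10⁻⁴ × 1.12) = 13.1 m/s
Around a high, pressure-gradient force acts outward with centrifugal, so Coriolis balances both:
fV = (1/ρ)|∂P/∂n| + V²/R  →  V² − fR·V + fR·V_g = 0
With fR = 1.43×10⁻⁴ × 662×10³ m = 94.7 m/s:
V = [fR − √((fR)² − 4 fR V_g)]/2 = [94.7 − √(94.7² − 4×94.7×13.1)]/2 = 15.8 m/s
Supergeostrophic (V > V_g = 13.1 m/s), as expected around a high.

16 m s⁻¹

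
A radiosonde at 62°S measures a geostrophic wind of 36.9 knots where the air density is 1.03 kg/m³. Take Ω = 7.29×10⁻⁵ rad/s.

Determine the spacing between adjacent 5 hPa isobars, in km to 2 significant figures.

200 km

Coriolis parameter at 62°S:
f = 2Ω sin φ = 2 × 7.29×10⁻⁵ × sin 62° = 1.29×10⁻⁴ s⁻¹
Wind speed in SI: 36.9 knots = 19.0 m/s
Geostrophic balance rearranged: |∂P/∂n| = f ρ V_g
|∂P/∂n| = 1.29×10⁻⁴ × 1.03 × 19.0 = 2.52×10⁻³ Pa/m
Isobar spacing: Δn = ΔP/|∂P/∂n| = 500 Pa / 2.52×10⁻³ Pa/m = 198644 m ≈ 200 km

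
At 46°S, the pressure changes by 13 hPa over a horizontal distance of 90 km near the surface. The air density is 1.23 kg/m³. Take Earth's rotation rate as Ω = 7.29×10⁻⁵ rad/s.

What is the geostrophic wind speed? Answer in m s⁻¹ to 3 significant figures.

Coriolis parameter at 46°S:
f = 2Ω sin φ = 2 × 7.29×10⁻⁵ × sin 46° = 1.05×10⁻⁴ s⁻¹
Pressure gradient: |∂P/∂n| = 1300 Pa / 90000 m = 1.44×10⁻² Pa/m
Geostrophic balance (pressure-gradient force = Coriolis force):
V_g = (1/(fρ)) |∂P/∂n| = 1.44×10⁻² / (1.05×10⁻⁴ × 1.23) = 112 m/s

112 m s⁻¹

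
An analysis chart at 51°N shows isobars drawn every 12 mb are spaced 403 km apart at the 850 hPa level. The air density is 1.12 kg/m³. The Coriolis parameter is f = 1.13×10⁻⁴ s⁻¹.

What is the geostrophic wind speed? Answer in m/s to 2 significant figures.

Pressure gradient: |∂P/∂n| = 1200 Pa / 403000 m = 2.98×10⁻³ Pa/m
Geostrophic balance (pressure-gradient force = Coriolis force):
V_g = (1/(fρ)) |∂P/∂n| = 2.98×10⁻³ / (1.13×10⁻⁴ × 1.12) = 23.5 m/s

24 m/s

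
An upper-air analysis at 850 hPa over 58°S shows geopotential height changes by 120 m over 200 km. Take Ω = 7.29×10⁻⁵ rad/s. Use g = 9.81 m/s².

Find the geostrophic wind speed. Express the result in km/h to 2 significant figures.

170 km/h

Coriolis parameter at 58°S:
f = 2Ω sin φ = 2 × 7.29×10⁻⁵ × sin 58° = 1.24×10⁻⁴ s⁻¹
Height gradient: |∂Z/∂n| = 120 m / 200000 m = 6.00×10⁻⁴
On a pressure surface, geostrophic balance gives V_g = (g/f)|∂Z/∂n|:
V_g = 9.81 × 6.00×10⁻⁴ / 1.24×10⁻⁴ = 47.6 m/s
Converting: 47.6 m/s × 3.6 = 170 km/h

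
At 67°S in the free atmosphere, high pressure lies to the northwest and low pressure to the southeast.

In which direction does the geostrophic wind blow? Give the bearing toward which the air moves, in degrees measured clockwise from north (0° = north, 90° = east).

045°

The pressure-gradient force points toward the southeast (bearing 135°).
Geostrophic balance: in the Southern Hemisphere the Coriolis force deflects motion to the left, so the geostrophic wind blows 90° to the left of the pressure-gradient force (low pressure on the right).
Rotating 135° by 90° counterclockwise gives 045° — the wind blows toward the northeast.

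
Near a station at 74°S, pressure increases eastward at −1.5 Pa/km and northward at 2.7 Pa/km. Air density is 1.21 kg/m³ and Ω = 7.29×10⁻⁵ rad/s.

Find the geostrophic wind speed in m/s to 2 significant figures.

Coriolis parameter at 74°S:
f = 2Ω sin φ = 2 × 7.29×10⁻⁵ × sin 74° = 1.40×10⁻⁴ s⁻¹
In the Southern Hemisphere f is negative: f = −1.40×10⁻⁴ s⁻¹.
Component geostrophic relations (x east, y north):
u_g = −(1/(fρ)) ∂P/∂y,  v_g = (1/(fρ)) ∂P/∂x
u_g = −(2.7×10⁻³)/(−1.40×10⁻⁴ × 1.21) = 15.9 m/s;  v_g = (−1.5×10⁻³)/(−1.40×10⁻⁴ × 1.21) = 8.85 m/s
|V_g| = √(u_g² + v_g²) = 18.2 m/s

18 m/s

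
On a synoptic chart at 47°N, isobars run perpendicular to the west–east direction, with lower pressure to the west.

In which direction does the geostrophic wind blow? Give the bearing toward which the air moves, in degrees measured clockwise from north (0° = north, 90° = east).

000°

The pressure-gradient force points toward the west (bearing 270°).
Geostrophic balance: in the Northern Hemisphere the Coriolis force deflects motion to the right, so the geostrophic wind blows 90° to the right of the pressure-gradient force (low pressure on the left).
Rotating 270° by 90° clockwise gives 000° — the wind blows toward the north.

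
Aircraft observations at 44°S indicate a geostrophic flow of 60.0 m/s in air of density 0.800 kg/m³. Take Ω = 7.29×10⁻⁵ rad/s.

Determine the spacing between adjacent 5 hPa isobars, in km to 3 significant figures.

Coriolis parameter at 44°S:
f = 2Ω sin φ = 2 × 7.29×10⁻⁵ × sin 44° = 1.01×10⁻⁴ s⁻¹
Geostrophic balance rearranged: |∂P/∂n| = f ρ V_g
|∂P/∂n| = 1.01×10⁻⁴ × 0.800 × 60.0 = 4.86×10⁻³ Pa/m
Isobar spacing: Δn = ΔP/|∂P/∂n| = 500 Pa / 4.86×10⁻³ Pa/m = 102849 m ≈ 103 km

103 km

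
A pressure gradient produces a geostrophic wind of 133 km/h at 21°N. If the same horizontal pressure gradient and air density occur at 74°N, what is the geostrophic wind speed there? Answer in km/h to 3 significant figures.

49.6 km/h

With the same pressure gradient and density, V_g ∝ 1/f ∝ 1/sin φ.
V₂ = V₁ · sin φ₁ / sin φ₂ = 133 × sin 21° / sin 74°
V₂ = 133 × 0.3584/0.9613 = 49.6 km/h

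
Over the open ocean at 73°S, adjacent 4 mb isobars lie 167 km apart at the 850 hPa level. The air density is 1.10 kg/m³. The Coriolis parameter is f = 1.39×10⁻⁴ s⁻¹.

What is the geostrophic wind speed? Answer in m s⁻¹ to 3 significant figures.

15.7 m s⁻¹

Pressure gradient: |∂P/∂n| = 400 Pa / 167000 m = 2.40×10⁻³ Pa/m
Geostrophic balance (pressure-gradient force = Coriolis force):
V_g = (1/(fρ)) |∂P/∂n| = 2.40×10⁻³ / (1.39×10⁻⁴ × 1.10) = 15.7 m/s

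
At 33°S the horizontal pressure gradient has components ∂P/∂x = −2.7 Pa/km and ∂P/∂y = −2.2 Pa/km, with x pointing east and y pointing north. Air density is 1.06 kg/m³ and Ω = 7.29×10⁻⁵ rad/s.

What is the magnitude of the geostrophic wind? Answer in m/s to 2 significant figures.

Coriolis parameter at 33°S:
f = 2Ω sin φ = 2 × 7.29×10⁻⁵ × sin 33° = 7.94×10⁻⁵ s⁻¹
In the Southern Hemisphere f is negative: f = −7.94×10⁻⁵ s⁻¹.
Component geostrophic relations (x east, y north):
u_g = −(1/(fρ)) ∂P/∂y,  v_g = (1/(fρ)) ∂P/∂x
u_g = −(−2.2×10⁻³)/(−7.94×10⁻⁵ × 1.06) = −26.1 m/s;  v_g = (−2.7×10⁻³)/(−7.94×10⁻⁵ × 1.06) = 32.1 m/s
|V_g| = √(u_g² + v_g²) = 41.4 m/s

41 m/s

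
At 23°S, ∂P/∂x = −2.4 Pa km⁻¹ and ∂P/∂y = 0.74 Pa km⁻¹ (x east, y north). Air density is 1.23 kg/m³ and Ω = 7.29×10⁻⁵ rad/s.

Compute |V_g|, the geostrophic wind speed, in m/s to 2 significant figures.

36 m/s

Coriolis parameter at 23°S:
f = 2Ω sin φ = 2 × 7.29×10⁻⁵ × sin 23° = 5.70×10⁻⁵ s⁻¹
In the Southern Hemisphere f is negative: f = −5.70×10⁻⁵ s⁻¹.
Component geostrophic relations (x east, y north):
u_g = −(1/(fρ)) ∂P/∂y,  v_g = (1/(fρ)) ∂P/∂x
u_g = −(0.74×10⁻³)/(−5.70×10⁻⁵ × 1.23) = 10.6 m/s;  v_g = (−2.4×10⁻³)/(−5.70×10⁻⁵ × 1.23) = 34.3 m/s
|V_g| = √(u_g² + v_g²) = 35.8 m/s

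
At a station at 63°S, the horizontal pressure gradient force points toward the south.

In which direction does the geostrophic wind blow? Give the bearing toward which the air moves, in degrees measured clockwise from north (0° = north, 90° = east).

The pressure-gradient force points toward the south (bearing 180°).
Geostrophic balance: in the Southern Hemisphere the Coriolis force deflects motion to the left, so the geostrophic wind blows 90° to the left of the pressure-gradient force (low pressure on the right).
Rotating 180° by 90° counterclockwise gives 090° — the wind blows toward the east.

090°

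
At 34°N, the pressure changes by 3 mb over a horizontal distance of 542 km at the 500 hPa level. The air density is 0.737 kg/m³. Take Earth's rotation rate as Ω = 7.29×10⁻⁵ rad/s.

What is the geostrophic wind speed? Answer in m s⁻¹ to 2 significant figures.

9.2 m s⁻¹

Coriolis parameter at 34°N:
f = 2Ω sin φ = 2 × 7.29×10⁻⁵ × sin 34° = 8.15×10⁻⁵ s⁻¹
Pressure gradient: |∂P/∂n| = 300 Pa / 542000 m = 5.54×10⁻⁴ Pa/m
Geostrophic balance (pressure-gradient force = Coriolis force):
V_g = (1/(fρ)) |∂P/∂n| = 5.54×10⁻⁴ / (8.15×10⁻⁵ × 0.737) = 9.21 m/s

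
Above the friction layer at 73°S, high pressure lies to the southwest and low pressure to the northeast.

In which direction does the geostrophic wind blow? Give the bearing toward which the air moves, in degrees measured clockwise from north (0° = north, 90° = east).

The pressure-gradient force points toward the northeast (bearing 045°).
Geostrophic balance: in the Southern Hemisphere the Coriolis force deflects motion to the left, so the geostrophic wind blows 90° to the left of the pressure-gradient force (low pressure on the right).
Rotating 045° by 90° counterclockwise gives 315° — the wind blows toward the northwest.

315°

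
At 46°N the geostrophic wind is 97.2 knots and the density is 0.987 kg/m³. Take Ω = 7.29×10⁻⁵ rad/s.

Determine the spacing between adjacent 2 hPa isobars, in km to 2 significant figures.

39 km

Coriolis parameter at 46°N:
f = 2Ω sin φ = 2 × 7.29×10⁻⁵ × sin 46° = 1.05×10⁻⁴ s⁻¹
Wind speed in SI: 97.2 knots = 50.0 m/s
Geostrophic balance rearranged: |∂P/∂n| = f ρ V_g
|∂P/∂n| = 1.05×10⁻⁴ × 0.987 × 50.0 = 5.18×10⁻³ Pa/m
Isobar spacing: Δn = ΔP/|∂P/∂n| = 200 Pa / 5.18×10⁻³ Pa/m = 38638 m ≈ 39 km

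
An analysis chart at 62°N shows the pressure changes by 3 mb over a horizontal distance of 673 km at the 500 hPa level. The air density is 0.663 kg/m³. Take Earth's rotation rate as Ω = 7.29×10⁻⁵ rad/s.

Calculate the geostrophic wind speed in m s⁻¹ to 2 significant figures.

Coriolis parameter at 62°N:
f = 2Ω sin φ = 2 × 7.29×10⁻⁵ × sin 62° = 1.29×10⁻⁴ s⁻¹
Pressure gradient: |∂P/∂n| = 300 Pa / 673000 m = 4.46×10⁻⁴ Pa/m
Geostrophic balance (pressure-gradient force = Coriolis force):
V_g = (1/(fρ)) |∂P/∂n| = 4.46×10⁻⁴ / (1.29×10⁻⁴ × 0.663) = 5.22 m/s

5.2 m s⁻¹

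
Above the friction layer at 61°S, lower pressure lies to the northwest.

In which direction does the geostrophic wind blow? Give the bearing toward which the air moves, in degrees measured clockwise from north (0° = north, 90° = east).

The pressure-gradient force points toward the northwest (bearing 315°).
Geostrophic balance: in the Southern Hemisphere the Coriolis force deflects motion to the left, so the geostrophic wind blows 90° to the left of the pressure-gradient force (low pressure on the right).
Rotating 315° by 90° counterclockwise gives 225° — the wind blows toward the southwest.

225°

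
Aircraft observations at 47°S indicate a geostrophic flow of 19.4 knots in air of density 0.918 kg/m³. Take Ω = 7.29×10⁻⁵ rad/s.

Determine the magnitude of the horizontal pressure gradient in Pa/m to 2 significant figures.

Coriolis parameter at 47°S:
f = 2Ω sin φ = 2 × 7.29×10⁻⁵ × sin 47° = 1.07×10⁻⁴ s⁻¹
Wind speed in SI: 19.4 knots = 9.98 m/s
Geostrophic balance rearranged: |∂P/∂n| = f ρ V_g
|∂P/∂n| = 1.07×10⁻⁴ × 0.918 × 9.98 = 9.77×10⁻⁴ Pa/m

9.8×10⁻⁴ Pa/m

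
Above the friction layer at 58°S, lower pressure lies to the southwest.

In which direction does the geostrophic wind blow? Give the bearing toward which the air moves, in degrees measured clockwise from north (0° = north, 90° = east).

The pressure-gradient force points toward the southwest (bearing 225°).
Geostrophic balance: in the Southern Hemisphere the Coriolis force deflects motion to the left, so the geostrophic wind blows 90° to the left of the pressure-gradient force (low pressure on the right).
Rotating 225° by 90° counterclockwise gives 135° — the wind blows toward the southeast.

135°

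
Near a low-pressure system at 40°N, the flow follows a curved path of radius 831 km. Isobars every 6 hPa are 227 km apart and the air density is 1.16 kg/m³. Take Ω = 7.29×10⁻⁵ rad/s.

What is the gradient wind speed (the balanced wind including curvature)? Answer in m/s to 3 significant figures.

Coriolis parameter at 40°N:
f = 2Ω sin φ = 2 × 7.29×10⁻⁵ × sin 40° = 9.37×10⁻⁵ s⁻¹
Pressure gradient: |∂P/∂n| = 600 Pa / 227000 m = 2.64×10⁻³ Pa/m
Geostrophic speed: V_g = |∂P/∂n|/(fρ) = 2.64×10⁻³/(9.37×10⁻⁵ × 1.16) = 24.3 m/s
Around a low, centrifugal force acts outward with Coriolis, so pressure-gradient force balances both:
(1/ρ)|∂P/∂n| = fV + V²/R  →  V² + fR·V − fR·V_g = 0
With fR = 9.37×10⁻⁵ × 831×10³ m = 77.9 m/s:
V = [−fR + √((fR)² + 4 fR V_g)]/2 = [−77.9 + √(77.9² + 4×77.9×24.3)]/2 = 19.5 m/s
Subgeostrophic (V < V_g = 24.3 m/s), as expected around a low.

19.5 m/s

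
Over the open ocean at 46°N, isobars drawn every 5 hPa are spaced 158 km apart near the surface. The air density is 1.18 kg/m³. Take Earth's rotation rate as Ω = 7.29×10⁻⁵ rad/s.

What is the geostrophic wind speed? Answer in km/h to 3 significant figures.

Coriolis parameter at 46°N:
f = 2Ω sin φ = 2 × 7.29×10⁻⁵ × sin 46° = 1.05×10⁻⁴ s⁻¹
Pressure gradient: |∂P/∂n| = 500 Pa / 158000 m = 3.16×10⁻³ Pa/m
Geostrophic balance (pressure-gradient force = Coriolis force):
V_g = (1/(fρ)) |∂P/∂n| = 3.16×10⁻³ / (1.05×10⁻⁴ × 1.18) = 25.6 m/s
Converting: 25.6 m/s × 3.6 = 92.1 km/h

92.1 km/h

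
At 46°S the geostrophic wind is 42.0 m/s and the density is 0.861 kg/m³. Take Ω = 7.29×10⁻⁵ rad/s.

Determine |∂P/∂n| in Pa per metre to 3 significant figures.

3.79×10⁻³ Pa/m

Coriolis parameter at 46°S:
f = 2Ω sin φ = 2 × 7.29×10⁻⁵ × sin 46° = 1.05×10⁻⁴ s⁻¹
Geostrophic balance rearranged: |∂P/∂n| = f ρ V_g
|∂P/∂n| = 1.05×10⁻⁴ × 0.861 × 42.0 = 3.79×10⁻³ Pa/m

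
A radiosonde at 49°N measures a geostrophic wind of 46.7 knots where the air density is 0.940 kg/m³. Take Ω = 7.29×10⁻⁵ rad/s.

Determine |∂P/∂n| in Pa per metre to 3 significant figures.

2.48×10⁻³ Pa/m

Coriolis parameter at 49°N:
f = 2Ω sin φ = 2 × 7.29×10⁻⁵ × sin 49° = 1.10×10⁻⁴ s⁻¹
Wind speed in SI: 46.7 knots = 24.0 m/s
Geostrophic balance rearranged: |∂P/∂n| = f ρ V_g
|∂P/∂n| = 1.10×10⁻⁴ × 0.940 × 24.0 = 2.48×10⁻³ Pa/m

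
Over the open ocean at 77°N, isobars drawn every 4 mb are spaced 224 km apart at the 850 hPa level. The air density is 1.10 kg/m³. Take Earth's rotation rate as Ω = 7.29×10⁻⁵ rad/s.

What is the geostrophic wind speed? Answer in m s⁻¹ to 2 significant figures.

Coriolis parameter at 77°N:
f = 2Ω sin φ = 2 × 7.29×10⁻⁵ × sin 77° = 1.42×10⁻⁴ s⁻¹
Pressure gradient: |∂P/∂n| = 400 Pa / 224000 m = 1.79×10⁻³ Pa/m
Geostrophic balance (pressure-gradient force = Coriolis force):
V_g = (1/(fρ)) |∂P/∂n| = 1.79×10⁻³ / (1.42×10⁻⁴ × 1.10) = 11.4 m/s

11 m s⁻¹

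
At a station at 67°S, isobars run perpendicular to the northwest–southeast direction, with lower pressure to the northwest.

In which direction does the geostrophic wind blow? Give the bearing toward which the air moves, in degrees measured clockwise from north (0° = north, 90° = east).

225°

The pressure-gradient force points toward the northwest (bearing 315°).
Geostrophic balance: in the Southern Hemisphere the Coriolis force deflects motion to the left, so the geostrophic wind blows 90° to the left of the pressure-gradient force (low pressure on the right).
Rotating 315° by 90° counterclockwise gives 225° — the wind blows toward the southwest.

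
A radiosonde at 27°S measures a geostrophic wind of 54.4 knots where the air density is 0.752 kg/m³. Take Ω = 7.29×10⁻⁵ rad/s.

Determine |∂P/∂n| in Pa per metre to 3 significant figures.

Coriolis parameter at 27°S:
f = 2Ω sin φ = 2 × 7.29×10⁻⁵ × sin 27° = 6.62×10⁻⁵ s⁻¹
Wind speed in SI: 54.4 knots = 28.0 m/s
Geostrophic balance rearranged: |∂P/∂n| = f ρ V_g
|∂P/∂n| = 6.62×10⁻⁵ × 0.752 × 28.0 = 1.39×10⁻³ Pa/m

1.39×10⁻³ Pa/m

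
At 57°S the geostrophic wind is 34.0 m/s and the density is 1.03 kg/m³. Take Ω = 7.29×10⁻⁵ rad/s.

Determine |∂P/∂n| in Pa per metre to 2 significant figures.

4.3×10⁻³ Pa/m

Coriolis parameter at 57°S:
f = 2Ω sin φ = 2 × 7.29×10⁻⁵ × sin 57° = 1.22×10⁻⁴ s⁻¹
Geostrophic balance rearranged: |∂P/∂n| = f ρ V_g
|∂P/∂n| = 1.22×10⁻⁴ × 1.03 × 34.0 = 4.28×10⁻³ Pa/m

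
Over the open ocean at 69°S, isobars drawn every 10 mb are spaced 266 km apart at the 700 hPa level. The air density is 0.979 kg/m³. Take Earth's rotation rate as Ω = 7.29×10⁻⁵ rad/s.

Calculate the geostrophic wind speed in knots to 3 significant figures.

54.8 knots

Coriolis parameter at 69°S:
f = 2Ω sin φ = 2 × 7.29×10⁻⁵ × sin 69° = 1.36×10⁻⁴ s⁻¹
Pressure gradient: |∂P/∂n| = 1000 Pa / 266000 m = 3.76×10⁻³ Pa/m
Geostrophic balance (pressure-gradient force = Coriolis force):
V_g = (1/(fρ)) |∂P/∂n| = 3.76×10⁻³ / (1.36×10⁻⁴ × 0.979) = 28.2 m/s
Converting: 28.2 m/s × 1.944 = 54.8 knots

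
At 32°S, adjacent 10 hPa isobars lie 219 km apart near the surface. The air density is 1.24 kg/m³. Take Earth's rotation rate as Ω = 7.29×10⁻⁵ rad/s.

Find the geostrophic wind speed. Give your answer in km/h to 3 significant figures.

172 km/h

Coriolis parameter at 32°S:
f = 2Ω sin φ = 2 × 7.29×10⁻⁵ × sin 32° = 7.73×10⁻⁵ s⁻¹
Pressure gradient: |∂P/∂n| = 1000 Pa / 219000 m = 4.57×10⁻³ Pa/m
Geostrophic balance (pressure-gradient force = Coriolis force):
V_g = (1/(fρ)) |∂P/∂n| = 4.57×10⁻³ / (7.73×10⁻⁵ × 1.24) = 47.7 m/s
Converting: 47.7 m/s × 3.6 = 172 km/h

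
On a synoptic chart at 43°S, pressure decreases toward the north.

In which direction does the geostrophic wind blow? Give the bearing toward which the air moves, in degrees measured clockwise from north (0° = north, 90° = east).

270°

The pressure-gradient force points toward the north (bearing 000°).
Geostrophic balance: in the Southern Hemisphere the Coriolis force deflects motion to the left, so the geostrophic wind blows 90° to the left of the pressure-gradient force (low pressure on the right).
Rotating 000° by 90° counterclockwise gives 270° — the wind blows toward the west.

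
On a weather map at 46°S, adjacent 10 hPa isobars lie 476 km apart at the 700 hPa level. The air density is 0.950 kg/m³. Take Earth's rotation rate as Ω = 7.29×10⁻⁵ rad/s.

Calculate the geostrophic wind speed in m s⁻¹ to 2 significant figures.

21 m s⁻¹

Coriolis parameter at 46°S:
f = 2Ω sin φ = 2 × 7.29×10⁻⁵ × sin 46° = 1.05×10⁻⁴ s⁻¹
Pressure gradient: |∂P/∂n| = 1000 Pa / 476000 m = 2.10×10⁻³ Pa/m
Geostrophic balance (pressure-gradient force = Coriolis force):
V_g = (1/(fρ)) |∂P/∂n| = 2.10×10⁻³ / (1.05×10⁻⁴ × 0.950) = 21.1 m/s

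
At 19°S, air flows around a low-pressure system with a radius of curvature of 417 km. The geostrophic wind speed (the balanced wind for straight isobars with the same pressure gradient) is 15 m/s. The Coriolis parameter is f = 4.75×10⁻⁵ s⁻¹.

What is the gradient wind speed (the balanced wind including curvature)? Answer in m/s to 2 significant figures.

10.0 m/s

Around a low, centrifugal force acts outward with Coriolis, so pressure-gradient force balances both:
(1/ρ)|∂P/∂n| = fV + V²/R  →  V² + fR·V − fR·V_g = 0
With fR = 4.75×10⁻⁵ × 417×10³ m = 19.8 m/s:
V = [−fR + √((fR)² + 4 fR V_g)]/2 = [−19.8 + √(19.8² + 4×19.8×15)]/2 = 9.98 m/s
Subgeostrophic (V < V_g = 15 m/s), as expected around a low.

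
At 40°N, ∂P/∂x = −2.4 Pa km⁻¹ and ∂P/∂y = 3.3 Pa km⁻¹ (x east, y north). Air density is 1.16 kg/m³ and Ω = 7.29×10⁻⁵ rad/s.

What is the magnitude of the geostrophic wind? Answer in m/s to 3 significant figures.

37.5 m/s

Coriolis parameter at 40°N:
f = 2Ω sin φ = 2 × 7.29×10⁻⁵ × sin 40° = 9.37×10⁻⁵ s⁻¹
Component geostrophic relations (x east, y north):
u_g = −(1/(fρ)) ∂P/∂y,  v_g = (1/(fρ)) ∂P/∂x
u_g = −(3.3×10⁻³)/(9.37×10⁻⁵ × 1.16) = −30.4 m/s;  v_g = (−2.4×10⁻³)/(9.37×10⁻⁵ × 1.16) = −22.1 m/s
|V_g| = √(u_g² + v_g²) = 37.5 m/s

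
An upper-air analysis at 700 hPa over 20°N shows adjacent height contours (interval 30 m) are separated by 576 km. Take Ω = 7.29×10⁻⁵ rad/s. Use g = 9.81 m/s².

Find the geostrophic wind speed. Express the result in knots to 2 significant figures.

Coriolis parameter at 20°N:
f = 2Ω sin φ = 2 × 7.29×10⁻⁵ × sin 20° = 4.99×10⁻⁵ s⁻¹
Height gradient: |∂Z/∂n| = 30 m / 576000 m = 5.21×10⁻⁵
On a pressure surface, geostrophic balance gives V_g = (g/f)|∂Z/∂n|:
V_g = 9.81 × 5.21×10⁻⁵ / 4.99×10⁻⁵ = 10.2 m/s
Converting: 10.2 m/s × 1.944 = 20 knots

20 knots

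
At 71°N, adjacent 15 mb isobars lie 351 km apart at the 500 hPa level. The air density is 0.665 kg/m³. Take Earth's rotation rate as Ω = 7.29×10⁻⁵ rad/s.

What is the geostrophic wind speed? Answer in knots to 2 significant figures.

91 knots

Coriolis parameter at 71°N:
f = 2Ω sin φ = 2 × 7.29×10⁻⁵ × sin 71° = 1.38×10⁻⁴ s⁻¹
Pressure gradient: |∂P/∂n| = 1500 Pa / 351000 m = 4.27×10⁻³ Pa/m
Geostrophic balance (pressure-gradient force = Coriolis force):
V_g = (1/(fρ)) |∂P/∂n| = 4.27×10⁻³ / (1.38×10⁻⁴ × 0.665) = 46.6 m/s
Converting: 46.6 m/s × 1.944 = 91 knots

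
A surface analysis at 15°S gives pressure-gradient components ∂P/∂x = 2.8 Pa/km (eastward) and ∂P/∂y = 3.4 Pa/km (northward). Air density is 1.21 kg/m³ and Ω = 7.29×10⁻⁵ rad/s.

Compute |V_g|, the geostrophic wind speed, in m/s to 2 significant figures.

Coriolis parameter at 15°S:
f = 2Ω sin φ = 2 × 7.29×10⁻⁵ × sin 15° = 3.77×10⁻⁵ s⁻¹
In the Southern Hemisphere f is negative: f = −3.77×10⁻⁵ s⁻¹.
Component geostrophic relations (x east, y north):
u_g = −(1/(fρ)) ∂P/∂y,  v_g = (1/(fρ)) ∂P/∂x
u_g = −(3.4×10⁻³)/(−3.77×10⁻⁵ × 1.21) = 74.5 m/s;  v_g = (2.8×10⁻³)/(−3.77×10⁻⁵ × 1.21) = −61.3 m/s
|V_g| = √(u_g² + v_g²) = 96.5 m/s

96 m/s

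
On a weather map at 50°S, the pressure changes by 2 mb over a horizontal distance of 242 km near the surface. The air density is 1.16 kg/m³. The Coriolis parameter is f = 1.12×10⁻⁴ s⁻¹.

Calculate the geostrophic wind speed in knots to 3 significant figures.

Pressure gradient: |∂P/∂n| = 200 Pa / 242000 m = 8.26×10⁻⁴ Pa/m
Geostrophic balance (pressure-gradient force = Coriolis force):
V_g = (1/(fρ)) |∂P/∂n| = 8.26×10⁻⁴ / (1.12×10⁻⁴ × 1.16) = 6.36 m/s
Converting: 6.36 m/s × 1.944 = 12.4 knots

12.4 knots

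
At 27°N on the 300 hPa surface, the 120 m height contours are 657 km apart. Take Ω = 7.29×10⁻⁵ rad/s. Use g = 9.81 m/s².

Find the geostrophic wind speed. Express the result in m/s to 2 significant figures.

27 m/s

Coriolis parameter at 27°N:
f = 2Ω sin φ = 2 × 7.29×10⁻⁵ × sin 27° = 6.62×10⁻⁵ s⁻¹
Height gradient: |∂Z/∂n| = 120 m / 657000 m = 1.83×10⁻⁴
On a pressure surface, geostrophic balance gives V_g = (g/f)|∂Z/∂n|:
V_g = 9.81 × 1.83×10⁻⁴ / 6.62×10⁻⁵ = 27.1 m/s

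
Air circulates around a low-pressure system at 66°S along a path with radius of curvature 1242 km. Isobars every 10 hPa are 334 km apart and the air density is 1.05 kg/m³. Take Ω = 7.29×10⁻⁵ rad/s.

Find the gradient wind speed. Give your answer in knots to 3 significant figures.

Coriolis parameter at 66°S:
f = 2Ω sin φ = 2 × 7.29×10⁻⁵ × sin 66° = 1.33×10⁻⁴ s⁻¹
Pressure gradient: |∂P/∂n| = 1000 Pa / 334000 m = 2.99×10⁻³ Pa/m
Geostrophic speed: V_g = |∂P/∂n|/(fρ) = 2.99×10⁻³/(1.33×10⁻⁴ × 1.05) = 21.4 m/s
Around a low, centrifugal force acts outward with Coriolis, so pressure-gradient force balances both:
(1/ρ)|∂P/∂n| = fV + V²/R  →  V² + fR·V − fR·V_g = 0
With fR = 1.33×10⁻⁴ × 1242×10³ m = 165 m/s:
V = [−fR + √((fR)² + 4 fR V_g)]/2 = [−165 + √(165² + 4×165×21.4)]/2 = 19.2 m/s
Subgeostrophic (V < V_g = 21.4 m/s), as expected around a low.
Converting: 19.2 m/s × 1.944 = 37.3 knots

37.3 knots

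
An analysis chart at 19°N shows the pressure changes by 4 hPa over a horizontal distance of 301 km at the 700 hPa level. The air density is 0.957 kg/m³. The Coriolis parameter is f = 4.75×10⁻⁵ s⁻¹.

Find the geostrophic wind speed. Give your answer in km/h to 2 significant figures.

Pressure gradient: |∂P/∂n| = 400 Pa / 301000 m = 1.33×10⁻³ Pa/m
Geostrophic balance (pressure-gradient force = Coriolis force):
V_g = (1/(fρ)) |∂P/∂n| = 1.33×10⁻³ / (4.75×10⁻⁵ × 0.957) = 29.2 m/s
Converting: 29.2 m/s × 3.6 = 110 km/h

110 km/h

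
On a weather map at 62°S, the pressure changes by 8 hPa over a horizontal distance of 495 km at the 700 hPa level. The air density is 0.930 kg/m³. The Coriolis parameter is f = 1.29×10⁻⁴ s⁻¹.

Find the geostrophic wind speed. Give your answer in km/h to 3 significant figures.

Pressure gradient: |∂P/∂n| = 800 Pa / 495000 m = 1.62×10⁻³ Pa/m
Geostrophic balance (pressure-gradient force = Coriolis force):
V_g = (1/(fρ)) |∂P/∂n| = 1.62×10⁻³ / (1.29×10⁻⁴ × 0.930) = 13.5 m/s
Converting: 13.5 m/s × 3.6 = 48.5 km/h

48.5 km/h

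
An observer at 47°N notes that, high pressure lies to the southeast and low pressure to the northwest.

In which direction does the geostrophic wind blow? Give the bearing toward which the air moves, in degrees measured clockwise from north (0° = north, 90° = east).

045°

The pressure-gradient force points toward the northwest (bearing 315°).
Geostrophic balance: in the Northern Hemisphere the Coriolis force deflects motion to the right, so the geostrophic wind blows 90° to the right of the pressure-gradient force (low pressure on the left).
Rotating 315° by 90° clockwise gives 045° — the wind blows toward the northeast.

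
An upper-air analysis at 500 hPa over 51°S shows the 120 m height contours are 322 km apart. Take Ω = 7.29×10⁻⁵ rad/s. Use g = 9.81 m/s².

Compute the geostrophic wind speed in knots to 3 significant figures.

62.7 knots

Coriolis parameter at 51°S:
f = 2Ω sin φ = 2 × 7.29×10⁻⁵ × sin 51° = 1.13×10⁻⁴ s⁻¹
Height gradient: |∂Z/∂n| = 120 m / 322000 m = 3.73×10⁻⁴
On a pressure surface, geostrophic balance gives V_g = (g/f)|∂Z/∂n|:
V_g = 9.81 × 3.73×10⁻⁴ / 1.13×10⁻⁴ = 32.3 m/s
Converting: 32.3 m/s × 1.944 = 62.7 knots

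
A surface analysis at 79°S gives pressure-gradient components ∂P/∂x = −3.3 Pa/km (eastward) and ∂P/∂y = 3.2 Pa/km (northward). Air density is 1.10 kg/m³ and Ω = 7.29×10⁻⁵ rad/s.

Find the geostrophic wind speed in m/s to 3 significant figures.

29.2 m/s

Coriolis parameter at 79°S:
f = 2Ω sin φ = 2 × 7.29×10⁻⁵ × sin 79° = 1.43×10⁻⁴ s⁻¹
In the Southern Hemisphere f is negative: f = −1.43×10⁻⁴ s⁻¹.
Component geostrophic relations (x east, y north):
u_g = −(1/(fρ)) ∂P/∂y,  v_g = (1/(fρ)) ∂P/∂x
u_g = −(3.2×10⁻³)/(−1.43×10⁻⁴ × 1.10) = 20.3 m/s;  v_g = (−3.3×10⁻³)/(−1.43×10⁻⁴ × 1.10) = 21.0 m/s
|V_g| = √(u_g² + v_g²) = 29.2 m/s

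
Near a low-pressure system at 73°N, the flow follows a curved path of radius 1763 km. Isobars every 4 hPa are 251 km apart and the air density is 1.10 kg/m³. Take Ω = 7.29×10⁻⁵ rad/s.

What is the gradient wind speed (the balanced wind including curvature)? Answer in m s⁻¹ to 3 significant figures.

9.98 m s⁻¹

Coriolis parameter at 73°N:
f = 2Ω sin φ = 2 × 7.29×10⁻⁵ × sin 73° = 1.39×10⁻⁴ s⁻¹
Pressure gradient: |∂P/∂n| = 400 Pa / 251000 m = 1.59×10⁻³ Pa/m
Geostrophic speed: V_g = |∂P/∂n|/(fρ) = 1.59×10⁻³/(1.39×10⁻⁴ × 1.10) = 10.4 m/s
Around a low, centrifugal force acts outward with Coriolis, so pressure-gradient force balances both:
(1/ρ)|∂P/∂n| = fV + V²/R  →  V² + fR·V − fR·V_g = 0
With fR = 1.39×10⁻⁴ × 1763×10³ m = 246 m/s:
V = [−fR + √((fR)² + 4 fR V_g)]/2 = [−246 + √(246² + 4×246×10.4)]/2 = 9.98 m/s
Subgeostrophic (V < V_g = 10.4 m/s), as expected around a low.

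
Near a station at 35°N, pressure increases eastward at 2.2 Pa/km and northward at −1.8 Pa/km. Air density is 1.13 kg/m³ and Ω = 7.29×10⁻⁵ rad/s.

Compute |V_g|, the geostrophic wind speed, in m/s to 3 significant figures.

30.1 m/s

Coriolis parameter at 35°N:
f = 2Ω sin φ = 2 × 7.29×10⁻⁵ × sin 35° = 8.36×10⁻⁵ s⁻¹
Component geostrophic relations (x east, y north):
u_g = −(1/(fρ)) ∂P/∂y,  v_g = (1/(fρ)) ∂P/∂x
u_g = −(−1.8×10⁻³)/(8.36×10⁻⁵ × 1.13) = 19.0 m/s;  v_g = (2.2×10⁻³)/(8.36×10⁻⁵ × 1.13) = 23.3 m/s
|V_g| = √(u_g² + v_g²) = 30.1 m/s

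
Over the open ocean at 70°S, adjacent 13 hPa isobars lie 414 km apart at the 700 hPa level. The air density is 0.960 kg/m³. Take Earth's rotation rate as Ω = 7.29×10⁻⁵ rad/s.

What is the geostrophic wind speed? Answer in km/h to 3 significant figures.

Coriolis parameter at 70°S:
f = 2Ω sin φ = 2 × 7.29×10⁻⁵ × sin 70° = 1.37×10⁻⁴ s⁻¹
Pressure gradient: |∂P/∂n| = 1300 Pa / 414000 m = 3.14×10⁻³ Pa/m
Geostrophic balance (pressure-gradient force = Coriolis force):
V_g = (1/(fρ)) |∂P/∂n| = 3.14×10⁻³ / (1.37×10⁻⁴ × 0.960) = 23.9 m/s
Converting: 23.9 m/s × 3.6 = 85.9 km/h

85.9 km/h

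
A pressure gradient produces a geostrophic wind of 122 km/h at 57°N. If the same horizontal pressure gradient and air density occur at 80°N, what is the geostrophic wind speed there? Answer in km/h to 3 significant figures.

104 km/h

With the same pressure gradient and density, V_g ∝ 1/f ∝ 1/sin φ.
V₂ = V₁ · sin φ₁ / sin φ₂ = 122 × sin 57° / sin 80°
V₂ = 122 × 0.8387/0.9848 = 104 km/h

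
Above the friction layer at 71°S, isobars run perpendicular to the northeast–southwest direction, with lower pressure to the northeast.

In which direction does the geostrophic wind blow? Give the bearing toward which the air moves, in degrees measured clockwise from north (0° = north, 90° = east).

315°

The pressure-gradient force points toward the northeast (bearing 045°).
Geostrophic balance: in the Southern Hemisphere the Coriolis force deflects motion to the left, so the geostrophic wind blows 90° to the left of the pressure-gradient force (low pressure on the right).
Rotating 045° by 90° counterclockwise gives 315° — the wind blows toward the northwest.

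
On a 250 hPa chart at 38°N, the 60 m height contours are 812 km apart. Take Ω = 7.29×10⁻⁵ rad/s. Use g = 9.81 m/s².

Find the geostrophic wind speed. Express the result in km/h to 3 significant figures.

29.1 km/h

Coriolis parameter at 38°N:
f = 2Ω sin φ = 2 × 7.29×10⁻⁵ × sin 38° = 8.98×10⁻⁵ s⁻¹
Height gradient: |∂Z/∂n| = 60 m / 812000 m = 7.39×10⁻⁵
On a pressure surface, geostrophic balance gives V_g = (g/f)|∂Z/∂n|:
V_g = 9.81 × 7.39×10⁻⁵ / 8.98×10⁻⁵ = 8.08 m/s
Converting: 8.08 m/s × 3.6 = 29.1 km/h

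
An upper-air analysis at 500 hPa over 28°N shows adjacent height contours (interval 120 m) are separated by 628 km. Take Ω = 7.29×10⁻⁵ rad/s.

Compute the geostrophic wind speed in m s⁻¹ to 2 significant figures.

Coriolis parameter at 28°N:
f = 2Ω sin φ = 2 × 7.29×10⁻⁵ × sin 28° = 6.84×10⁻⁵ s⁻¹
Height gradient: |∂Z/∂n| = 120 m / 628000 m = 1.91×10⁻⁴
On a pressure surface, geostrophic balance gives V_g = (g/f)|∂Z/∂n|:
V_g = 9.81 × 1.91×10⁻⁴ / 6.84×10⁻⁵ = 27.4 m/s

27 m s⁻¹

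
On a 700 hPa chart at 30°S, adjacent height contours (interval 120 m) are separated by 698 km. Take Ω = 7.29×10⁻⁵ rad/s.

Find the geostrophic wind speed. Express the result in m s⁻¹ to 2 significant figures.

Coriolis parameter at 30°S:
f = 2Ω sin φ = 2 × 7.29×10⁻⁵ × sin 30° = 7.29×10⁻⁵ s⁻¹
Height gradient: |∂Z/∂n| = 120 m / 698000 m = 1.72×10⁻⁴
On a pressure surface, geostrophic balance gives V_g = (g/f)|∂Z/∂n|:
V_g = 9.81 × 1.72×10⁻⁴ / 7.29×10⁻⁵ = 23.1 m/s

23 m s⁻¹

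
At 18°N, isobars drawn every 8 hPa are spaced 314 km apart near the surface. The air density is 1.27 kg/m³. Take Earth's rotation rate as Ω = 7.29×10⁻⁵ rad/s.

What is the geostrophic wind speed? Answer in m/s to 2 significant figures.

Coriolis parameter at 18°N:
f = 2Ω sin φ = 2 × 7.29×10⁻⁵ × sin 18° = 4.51×10⁻⁵ s⁻¹
Pressure gradient: |∂P/∂n| = 800 Pa / 314000 m = 2.55×10⁻³ Pa/m
Geostrophic balance (pressure-gradient force = Coriolis force):
V_g = (1/(fρ)) |∂P/∂n| = 2.55×10⁻³ / (4.51×10⁻⁵ × 1.27) = 44.5 m/s

45 m/s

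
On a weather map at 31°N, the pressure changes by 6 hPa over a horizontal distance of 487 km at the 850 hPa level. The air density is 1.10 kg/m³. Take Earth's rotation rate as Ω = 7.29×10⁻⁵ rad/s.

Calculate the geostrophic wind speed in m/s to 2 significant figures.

Coriolis parameter at 31°N:
f = 2Ω sin φ = 2 × 7.29×10⁻⁵ × sin 31° = 7.51×10⁻⁵ s⁻¹
Pressure gradient: |∂P/∂n| = 600 Pa / 487000 m = 1.23×10⁻³ Pa/m
Geostrophic balance (pressure-gradient force = Coriolis force):
V_g = (1/(fρ)) |∂P/∂n| = 1.23×10⁻³ / (7.51×10⁻⁵ × 1.10) = 14.9 m/s

15 m/s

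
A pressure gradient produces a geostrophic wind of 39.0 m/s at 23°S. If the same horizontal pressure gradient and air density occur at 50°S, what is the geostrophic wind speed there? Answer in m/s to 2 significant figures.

20 m/s

With the same pressure gradient and density, V_g ∝ 1/f ∝ 1/sin φ.
V₂ = V₁ · sin φ₁ / sin φ₂ = 39.0 × sin 23° / sin 50°
V₂ = 39.0 × 0.3907/0.7660 = 20 m/s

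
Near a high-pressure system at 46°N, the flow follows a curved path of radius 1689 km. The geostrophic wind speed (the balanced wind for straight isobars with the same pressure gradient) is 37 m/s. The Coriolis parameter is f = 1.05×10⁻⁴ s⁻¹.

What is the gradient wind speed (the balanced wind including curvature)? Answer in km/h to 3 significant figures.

Around a high, pressure-gradient force acts outward with centrifugal, so Coriolis balances both:
fV = (1/ρ)|∂P/∂n| + V²/R  →  V² − fR·V + fR·V_g = 0
With fR = 1.05×10⁻⁴ × 1689×10³ m = 177 m/s:
V = [fR − √((fR)² − 4 fR V_g)]/2 = [177 − √(177² − 4×177×37)]/2 = 52.6 m/s
Supergeostrophic (V > V_g = 37 m/s), as expected around a high.
Converting: 52.6 m/s × 3.6 = 189 km/h

189 km/h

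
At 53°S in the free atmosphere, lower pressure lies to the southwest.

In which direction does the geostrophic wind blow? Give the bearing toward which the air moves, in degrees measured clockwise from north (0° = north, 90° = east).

135°

The pressure-gradient force points toward the southwest (bearing 225°).
Geostrophic balance: in the Southern Hemisphere the Coriolis force deflects motion to the left, so the geostrophic wind blows 90° to the left of the pressure-gradient force (low pressure on the right).
Rotating 225° by 90° counterclockwise gives 135° — the wind blows toward the southeast.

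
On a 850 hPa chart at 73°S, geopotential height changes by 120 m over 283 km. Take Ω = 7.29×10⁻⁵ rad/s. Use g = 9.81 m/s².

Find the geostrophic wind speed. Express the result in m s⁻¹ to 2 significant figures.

30 m s⁻¹

Coriolis parameter at 73°S:
f = 2Ω sin φ = 2 × 7.29×10⁻⁵ × sin 73° = 1.39×10⁻⁴ s⁻¹
Height gradient: |∂Z/∂n| = 120 m / 283000 m = 4.24×10⁻⁴
On a pressure surface, geostrophic balance gives V_g = (g/f)|∂Z/∂n|:
V_g = 9.81 × 4.24×10⁻⁴ / 1.39×10⁻⁴ = 29.8 m/s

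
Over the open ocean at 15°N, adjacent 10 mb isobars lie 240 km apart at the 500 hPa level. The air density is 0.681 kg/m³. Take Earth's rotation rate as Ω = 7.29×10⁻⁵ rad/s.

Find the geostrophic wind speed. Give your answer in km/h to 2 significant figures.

580 km/h

Coriolis parameter at 15°N:
f = 2Ω sin φ = 2 × 7.29×10⁻⁵ × sin 15° = 3.77×10⁻⁵ s⁻¹
Pressure gradient: |∂P/∂n| = 1000 Pa / 240000 m = 4.17×10⁻³ Pa/m
Geostrophic balance (pressure-gradient force = Coriolis force):
V_g = (1/(fρ)) |∂P/∂n| = 4.17×10⁻³ / (3.77×10⁻⁵ × 0.681) = 162 m/s
Converting: 162 m/s × 3.6 = 580 km/h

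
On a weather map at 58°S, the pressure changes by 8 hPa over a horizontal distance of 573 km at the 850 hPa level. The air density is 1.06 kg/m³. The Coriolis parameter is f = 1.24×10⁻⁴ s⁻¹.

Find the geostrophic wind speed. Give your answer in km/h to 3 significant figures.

Pressure gradient: |∂P/∂n| = 800 Pa / 573000 m = 1.40×10⁻³ Pa/m
Geostrophic balance (pressure-gradient force = Coriolis force):
V_g = (1/(fρ)) |∂P/∂n| = 1.40×10⁻³ / (1.24×10⁻⁴ × 1.06) = 10.6 m/s
Converting: 10.6 m/s × 3.6 = 38.2 km/h

38.2 km/h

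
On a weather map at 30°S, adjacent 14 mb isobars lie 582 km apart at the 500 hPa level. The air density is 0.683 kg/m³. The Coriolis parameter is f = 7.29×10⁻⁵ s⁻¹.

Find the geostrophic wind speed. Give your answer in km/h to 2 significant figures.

170 km/h

Pressure gradient: |∂P/∂n| = 1400 Pa / 582000 m = 2.41×10⁻³ Pa/m
Geostrophic balance (pressure-gradient force = Coriolis force):
V_g = (1/(fρ)) |∂P/∂n| = 2.41×10⁻³ / (7.29×10⁻⁵ × 0.683) = 48.3 m/s
Converting: 48.3 m/s × 3.6 = 170 km/h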